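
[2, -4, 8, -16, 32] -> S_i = 2*-2^i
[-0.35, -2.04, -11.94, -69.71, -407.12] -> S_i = -0.35*5.84^i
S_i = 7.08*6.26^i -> [7.08, 44.32, 277.45, 1736.83, 10872.53]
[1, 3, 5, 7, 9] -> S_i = 1 + 2*i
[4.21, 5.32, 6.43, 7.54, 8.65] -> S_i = 4.21 + 1.11*i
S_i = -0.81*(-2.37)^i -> [-0.81, 1.92, -4.55, 10.78, -25.56]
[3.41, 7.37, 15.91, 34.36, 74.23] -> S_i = 3.41*2.16^i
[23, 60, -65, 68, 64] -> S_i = Random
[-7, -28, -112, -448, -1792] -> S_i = -7*4^i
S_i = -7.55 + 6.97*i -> [-7.55, -0.58, 6.39, 13.36, 20.33]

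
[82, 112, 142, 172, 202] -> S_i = 82 + 30*i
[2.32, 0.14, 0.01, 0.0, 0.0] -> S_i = 2.32*0.06^i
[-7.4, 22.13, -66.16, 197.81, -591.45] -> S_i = -7.40*(-2.99)^i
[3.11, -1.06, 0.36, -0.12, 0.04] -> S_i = 3.11*(-0.34)^i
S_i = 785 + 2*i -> [785, 787, 789, 791, 793]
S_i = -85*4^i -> [-85, -340, -1360, -5440, -21760]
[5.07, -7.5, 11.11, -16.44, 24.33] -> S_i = 5.07*(-1.48)^i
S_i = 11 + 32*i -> [11, 43, 75, 107, 139]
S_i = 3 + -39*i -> [3, -36, -75, -114, -153]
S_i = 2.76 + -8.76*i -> [2.76, -6.0, -14.76, -23.52, -32.28]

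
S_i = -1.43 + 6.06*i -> [-1.43, 4.63, 10.69, 16.75, 22.81]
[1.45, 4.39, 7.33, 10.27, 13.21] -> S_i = 1.45 + 2.94*i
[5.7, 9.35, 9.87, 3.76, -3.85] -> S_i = Random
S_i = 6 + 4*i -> [6, 10, 14, 18, 22]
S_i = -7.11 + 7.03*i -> [-7.11, -0.08, 6.95, 13.98, 21.01]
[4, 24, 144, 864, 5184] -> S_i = 4*6^i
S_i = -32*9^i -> [-32, -288, -2592, -23328, -209952]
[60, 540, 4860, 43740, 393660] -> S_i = 60*9^i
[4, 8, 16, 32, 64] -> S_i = 4*2^i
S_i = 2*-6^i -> [2, -12, 72, -432, 2592]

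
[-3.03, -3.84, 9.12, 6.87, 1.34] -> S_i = Random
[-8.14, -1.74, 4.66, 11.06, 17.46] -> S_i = -8.14 + 6.40*i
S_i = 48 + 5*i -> [48, 53, 58, 63, 68]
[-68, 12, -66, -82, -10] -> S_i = Random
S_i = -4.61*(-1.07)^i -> [-4.61, 4.93, -5.28, 5.65, -6.04]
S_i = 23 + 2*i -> [23, 25, 27, 29, 31]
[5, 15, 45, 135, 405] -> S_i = 5*3^i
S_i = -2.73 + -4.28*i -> [-2.73, -7.01, -11.29, -15.57, -19.85]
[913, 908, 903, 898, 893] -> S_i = 913 + -5*i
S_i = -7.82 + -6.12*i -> [-7.82, -13.94, -20.06, -26.18, -32.3]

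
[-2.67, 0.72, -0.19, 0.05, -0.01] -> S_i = -2.67*(-0.27)^i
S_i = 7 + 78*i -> [7, 85, 163, 241, 319]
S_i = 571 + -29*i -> [571, 542, 513, 484, 455]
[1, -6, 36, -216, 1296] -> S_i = 1*-6^i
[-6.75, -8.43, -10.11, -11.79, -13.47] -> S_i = -6.75 + -1.68*i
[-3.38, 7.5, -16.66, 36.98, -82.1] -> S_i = -3.38*(-2.22)^i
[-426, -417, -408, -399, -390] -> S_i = -426 + 9*i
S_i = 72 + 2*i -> [72, 74, 76, 78, 80]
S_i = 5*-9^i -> [5, -45, 405, -3645, 32805]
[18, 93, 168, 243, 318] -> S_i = 18 + 75*i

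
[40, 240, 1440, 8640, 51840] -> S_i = 40*6^i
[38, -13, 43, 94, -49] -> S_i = Random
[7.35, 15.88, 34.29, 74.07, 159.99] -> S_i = 7.35*2.16^i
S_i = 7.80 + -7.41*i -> [7.8, 0.39, -7.02, -14.43, -21.84]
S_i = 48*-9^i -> [48, -432, 3888, -34992, 314928]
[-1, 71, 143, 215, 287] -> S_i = -1 + 72*i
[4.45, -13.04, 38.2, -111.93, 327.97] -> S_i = 4.45*(-2.93)^i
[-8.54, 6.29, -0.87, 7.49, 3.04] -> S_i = Random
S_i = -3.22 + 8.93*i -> [-3.22, 5.71, 14.64, 23.57, 32.5]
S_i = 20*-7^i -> [20, -140, 980, -6860, 48020]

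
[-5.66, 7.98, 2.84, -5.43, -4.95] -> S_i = Random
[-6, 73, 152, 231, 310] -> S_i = -6 + 79*i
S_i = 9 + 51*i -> [9, 60, 111, 162, 213]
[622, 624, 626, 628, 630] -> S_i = 622 + 2*i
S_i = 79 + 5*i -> [79, 84, 89, 94, 99]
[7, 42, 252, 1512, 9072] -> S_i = 7*6^i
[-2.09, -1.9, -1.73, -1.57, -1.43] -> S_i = -2.09*0.91^i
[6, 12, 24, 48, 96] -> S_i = 6*2^i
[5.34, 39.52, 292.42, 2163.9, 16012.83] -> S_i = 5.34*7.40^i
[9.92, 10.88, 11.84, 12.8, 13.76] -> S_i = 9.92 + 0.96*i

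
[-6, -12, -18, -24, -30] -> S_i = -6 + -6*i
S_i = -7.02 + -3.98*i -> [-7.02, -11.0, -14.98, -18.96, -22.94]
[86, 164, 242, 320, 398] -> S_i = 86 + 78*i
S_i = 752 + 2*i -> [752, 754, 756, 758, 760]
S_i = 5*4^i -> [5, 20, 80, 320, 1280]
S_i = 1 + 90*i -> [1, 91, 181, 271, 361]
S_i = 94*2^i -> [94, 188, 376, 752, 1504]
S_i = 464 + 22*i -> [464, 486, 508, 530, 552]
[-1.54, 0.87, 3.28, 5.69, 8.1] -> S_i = -1.54 + 2.41*i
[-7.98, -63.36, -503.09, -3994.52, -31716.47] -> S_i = -7.98*7.94^i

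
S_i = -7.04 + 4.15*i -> [-7.04, -2.89, 1.26, 5.41, 9.56]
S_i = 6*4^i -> [6, 24, 96, 384, 1536]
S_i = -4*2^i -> [-4, -8, -16, -32, -64]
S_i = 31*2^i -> [31, 62, 124, 248, 496]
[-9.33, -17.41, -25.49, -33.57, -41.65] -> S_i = -9.33 + -8.08*i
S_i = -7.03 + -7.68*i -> [-7.03, -14.71, -22.39, -30.07, -37.75]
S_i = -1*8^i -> [-1, -8, -64, -512, -4096]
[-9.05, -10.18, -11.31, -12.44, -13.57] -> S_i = -9.05 + -1.13*i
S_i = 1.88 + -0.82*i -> [1.88, 1.06, 0.24, -0.58, -1.4]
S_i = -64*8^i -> [-64, -512, -4096, -32768, -262144]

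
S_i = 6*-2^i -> [6, -12, 24, -48, 96]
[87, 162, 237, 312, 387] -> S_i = 87 + 75*i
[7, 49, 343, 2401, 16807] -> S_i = 7*7^i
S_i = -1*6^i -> [-1, -6, -36, -216, -1296]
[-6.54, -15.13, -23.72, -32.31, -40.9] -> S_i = -6.54 + -8.59*i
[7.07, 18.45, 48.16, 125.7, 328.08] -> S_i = 7.07*2.61^i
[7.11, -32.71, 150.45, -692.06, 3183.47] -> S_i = 7.11*(-4.60)^i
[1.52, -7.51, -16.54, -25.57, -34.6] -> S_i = 1.52 + -9.03*i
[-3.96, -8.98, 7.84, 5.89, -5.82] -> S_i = Random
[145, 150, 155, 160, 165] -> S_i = 145 + 5*i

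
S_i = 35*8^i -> [35, 280, 2240, 17920, 143360]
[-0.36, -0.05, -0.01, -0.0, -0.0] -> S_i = -0.36*0.14^i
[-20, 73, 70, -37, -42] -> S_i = Random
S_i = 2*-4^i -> [2, -8, 32, -128, 512]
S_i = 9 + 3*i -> [9, 12, 15, 18, 21]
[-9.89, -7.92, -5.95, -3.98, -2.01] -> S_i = -9.89 + 1.97*i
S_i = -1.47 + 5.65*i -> [-1.47, 4.18, 9.83, 15.48, 21.13]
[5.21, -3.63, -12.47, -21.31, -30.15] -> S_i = 5.21 + -8.84*i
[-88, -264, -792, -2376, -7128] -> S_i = -88*3^i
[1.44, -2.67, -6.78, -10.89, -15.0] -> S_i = 1.44 + -4.11*i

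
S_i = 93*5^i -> [93, 465, 2325, 11625, 58125]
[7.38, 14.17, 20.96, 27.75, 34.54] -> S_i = 7.38 + 6.79*i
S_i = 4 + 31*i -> [4, 35, 66, 97, 128]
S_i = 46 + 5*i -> [46, 51, 56, 61, 66]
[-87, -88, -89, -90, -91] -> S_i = -87 + -1*i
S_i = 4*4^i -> [4, 16, 64, 256, 1024]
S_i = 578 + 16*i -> [578, 594, 610, 626, 642]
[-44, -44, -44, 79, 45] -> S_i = Random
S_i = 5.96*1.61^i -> [5.96, 9.6, 15.45, 24.87, 40.05]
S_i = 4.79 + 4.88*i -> [4.79, 9.67, 14.55, 19.43, 24.31]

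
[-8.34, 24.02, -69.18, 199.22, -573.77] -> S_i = -8.34*(-2.88)^i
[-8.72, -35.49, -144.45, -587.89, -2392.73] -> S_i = -8.72*4.07^i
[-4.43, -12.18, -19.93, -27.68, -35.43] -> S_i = -4.43 + -7.75*i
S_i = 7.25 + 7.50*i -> [7.25, 14.75, 22.25, 29.75, 37.25]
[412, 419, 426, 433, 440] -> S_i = 412 + 7*i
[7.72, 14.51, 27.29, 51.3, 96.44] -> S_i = 7.72*1.88^i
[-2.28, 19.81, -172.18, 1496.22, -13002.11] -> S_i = -2.28*(-8.69)^i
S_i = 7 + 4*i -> [7, 11, 15, 19, 23]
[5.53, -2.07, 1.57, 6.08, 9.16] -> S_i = Random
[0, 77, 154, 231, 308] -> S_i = 0 + 77*i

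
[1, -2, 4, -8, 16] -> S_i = 1*-2^i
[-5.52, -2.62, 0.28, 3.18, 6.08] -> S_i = -5.52 + 2.90*i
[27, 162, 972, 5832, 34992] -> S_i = 27*6^i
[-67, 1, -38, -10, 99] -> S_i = Random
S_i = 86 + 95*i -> [86, 181, 276, 371, 466]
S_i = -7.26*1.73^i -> [-7.26, -12.56, -21.73, -37.59, -65.03]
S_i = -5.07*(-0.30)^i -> [-5.07, 1.52, -0.46, 0.14, -0.04]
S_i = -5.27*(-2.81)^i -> [-5.27, 14.81, -41.61, 116.93, -328.58]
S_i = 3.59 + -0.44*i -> [3.59, 3.15, 2.71, 2.27, 1.83]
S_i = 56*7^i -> [56, 392, 2744, 19208, 134456]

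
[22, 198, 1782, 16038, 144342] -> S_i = 22*9^i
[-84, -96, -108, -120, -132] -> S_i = -84 + -12*i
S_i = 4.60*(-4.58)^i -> [4.6, -21.07, 96.49, -441.93, 2024.04]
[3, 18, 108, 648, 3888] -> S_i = 3*6^i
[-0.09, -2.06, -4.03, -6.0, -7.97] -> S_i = -0.09 + -1.97*i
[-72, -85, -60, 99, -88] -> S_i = Random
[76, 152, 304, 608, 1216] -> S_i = 76*2^i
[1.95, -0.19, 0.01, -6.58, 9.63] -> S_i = Random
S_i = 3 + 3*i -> [3, 6, 9, 12, 15]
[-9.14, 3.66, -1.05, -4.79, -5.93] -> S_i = Random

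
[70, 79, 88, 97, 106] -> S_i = 70 + 9*i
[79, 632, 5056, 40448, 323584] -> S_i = 79*8^i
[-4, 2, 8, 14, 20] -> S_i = -4 + 6*i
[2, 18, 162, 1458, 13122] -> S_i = 2*9^i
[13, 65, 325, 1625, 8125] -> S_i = 13*5^i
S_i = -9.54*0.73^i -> [-9.54, -6.96, -5.08, -3.71, -2.71]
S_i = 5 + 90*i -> [5, 95, 185, 275, 365]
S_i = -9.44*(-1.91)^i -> [-9.44, 18.03, -34.44, 65.78, -125.63]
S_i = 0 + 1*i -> [0, 1, 2, 3, 4]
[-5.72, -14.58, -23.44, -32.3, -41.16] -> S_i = -5.72 + -8.86*i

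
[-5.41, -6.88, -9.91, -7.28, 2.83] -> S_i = Random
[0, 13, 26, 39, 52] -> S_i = 0 + 13*i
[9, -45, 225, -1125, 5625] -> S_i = 9*-5^i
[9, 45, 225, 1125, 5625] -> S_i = 9*5^i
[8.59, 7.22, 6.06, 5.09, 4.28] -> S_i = 8.59*0.84^i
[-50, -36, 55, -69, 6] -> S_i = Random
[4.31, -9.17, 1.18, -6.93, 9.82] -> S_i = Random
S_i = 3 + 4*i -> [3, 7, 11, 15, 19]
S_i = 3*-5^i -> [3, -15, 75, -375, 1875]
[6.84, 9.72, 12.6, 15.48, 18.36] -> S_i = 6.84 + 2.88*i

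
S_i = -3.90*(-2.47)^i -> [-3.9, 9.63, -23.79, 58.77, -145.16]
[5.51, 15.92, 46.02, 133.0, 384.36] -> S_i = 5.51*2.89^i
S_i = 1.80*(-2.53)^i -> [1.8, -4.55, 11.52, -29.15, 73.75]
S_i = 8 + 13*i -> [8, 21, 34, 47, 60]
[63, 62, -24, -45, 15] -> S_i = Random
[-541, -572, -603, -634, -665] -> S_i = -541 + -31*i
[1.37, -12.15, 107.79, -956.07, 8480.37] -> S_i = 1.37*(-8.87)^i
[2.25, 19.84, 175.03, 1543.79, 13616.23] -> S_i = 2.25*8.82^i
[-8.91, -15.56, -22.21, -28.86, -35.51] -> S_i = -8.91 + -6.65*i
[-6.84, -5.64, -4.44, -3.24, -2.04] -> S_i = -6.84 + 1.20*i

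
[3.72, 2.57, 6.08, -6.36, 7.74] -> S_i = Random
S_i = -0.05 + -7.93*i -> [-0.05, -7.98, -15.91, -23.84, -31.77]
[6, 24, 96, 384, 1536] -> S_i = 6*4^i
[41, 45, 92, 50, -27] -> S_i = Random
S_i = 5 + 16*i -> [5, 21, 37, 53, 69]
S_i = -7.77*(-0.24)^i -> [-7.77, 1.86, -0.45, 0.11, -0.03]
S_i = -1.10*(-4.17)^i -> [-1.1, 4.59, -19.13, 79.76, -332.61]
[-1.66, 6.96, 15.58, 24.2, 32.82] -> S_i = -1.66 + 8.62*i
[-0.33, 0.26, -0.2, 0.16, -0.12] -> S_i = -0.33*(-0.78)^i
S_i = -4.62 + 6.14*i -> [-4.62, 1.52, 7.66, 13.8, 19.94]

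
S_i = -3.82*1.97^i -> [-3.82, -7.53, -14.83, -29.21, -57.53]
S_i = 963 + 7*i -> [963, 970, 977, 984, 991]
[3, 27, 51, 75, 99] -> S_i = 3 + 24*i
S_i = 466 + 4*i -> [466, 470, 474, 478, 482]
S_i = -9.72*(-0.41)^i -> [-9.72, 3.99, -1.63, 0.67, -0.27]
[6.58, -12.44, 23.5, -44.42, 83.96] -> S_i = 6.58*(-1.89)^i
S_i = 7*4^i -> [7, 28, 112, 448, 1792]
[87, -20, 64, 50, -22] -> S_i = Random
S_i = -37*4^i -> [-37, -148, -592, -2368, -9472]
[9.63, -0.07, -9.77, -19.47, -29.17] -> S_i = 9.63 + -9.70*i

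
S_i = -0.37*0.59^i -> [-0.37, -0.22, -0.13, -0.08, -0.04]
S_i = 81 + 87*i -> [81, 168, 255, 342, 429]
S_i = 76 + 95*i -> [76, 171, 266, 361, 456]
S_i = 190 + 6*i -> [190, 196, 202, 208, 214]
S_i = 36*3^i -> [36, 108, 324, 972, 2916]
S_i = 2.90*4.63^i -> [2.9, 13.43, 62.17, 287.83, 1332.67]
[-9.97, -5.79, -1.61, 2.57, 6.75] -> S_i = -9.97 + 4.18*i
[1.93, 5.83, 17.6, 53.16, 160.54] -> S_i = 1.93*3.02^i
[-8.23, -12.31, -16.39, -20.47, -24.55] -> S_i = -8.23 + -4.08*i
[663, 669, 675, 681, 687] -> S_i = 663 + 6*i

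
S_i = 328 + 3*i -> [328, 331, 334, 337, 340]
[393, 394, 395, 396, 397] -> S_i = 393 + 1*i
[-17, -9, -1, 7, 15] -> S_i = -17 + 8*i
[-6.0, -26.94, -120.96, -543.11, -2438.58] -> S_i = -6.00*4.49^i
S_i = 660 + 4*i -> [660, 664, 668, 672, 676]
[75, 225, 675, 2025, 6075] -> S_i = 75*3^i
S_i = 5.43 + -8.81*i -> [5.43, -3.38, -12.19, -21.0, -29.81]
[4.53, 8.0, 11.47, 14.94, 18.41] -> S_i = 4.53 + 3.47*i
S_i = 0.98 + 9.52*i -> [0.98, 10.5, 20.02, 29.54, 39.06]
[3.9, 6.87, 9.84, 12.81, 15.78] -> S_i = 3.90 + 2.97*i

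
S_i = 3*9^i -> [3, 27, 243, 2187, 19683]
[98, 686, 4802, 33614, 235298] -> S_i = 98*7^i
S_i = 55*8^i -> [55, 440, 3520, 28160, 225280]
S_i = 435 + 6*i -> [435, 441, 447, 453, 459]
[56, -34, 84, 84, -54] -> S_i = Random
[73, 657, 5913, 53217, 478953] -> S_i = 73*9^i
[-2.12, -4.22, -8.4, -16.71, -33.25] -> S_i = -2.12*1.99^i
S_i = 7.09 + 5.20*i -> [7.09, 12.29, 17.49, 22.69, 27.89]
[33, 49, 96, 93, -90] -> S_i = Random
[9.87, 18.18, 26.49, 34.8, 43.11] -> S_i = 9.87 + 8.31*i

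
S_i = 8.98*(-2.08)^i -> [8.98, -18.68, 38.85, -80.81, 168.09]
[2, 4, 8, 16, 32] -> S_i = 2*2^i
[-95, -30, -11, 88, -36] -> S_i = Random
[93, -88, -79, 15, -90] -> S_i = Random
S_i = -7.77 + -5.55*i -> [-7.77, -13.32, -18.87, -24.42, -29.97]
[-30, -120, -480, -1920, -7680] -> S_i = -30*4^i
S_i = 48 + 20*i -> [48, 68, 88, 108, 128]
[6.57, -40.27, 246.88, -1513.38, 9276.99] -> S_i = 6.57*(-6.13)^i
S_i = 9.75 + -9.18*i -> [9.75, 0.57, -8.61, -17.79, -26.97]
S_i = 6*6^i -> [6, 36, 216, 1296, 7776]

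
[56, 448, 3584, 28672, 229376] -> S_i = 56*8^i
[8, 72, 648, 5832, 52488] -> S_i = 8*9^i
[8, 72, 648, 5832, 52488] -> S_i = 8*9^i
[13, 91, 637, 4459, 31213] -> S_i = 13*7^i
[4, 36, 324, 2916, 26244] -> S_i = 4*9^i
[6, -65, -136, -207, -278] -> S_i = 6 + -71*i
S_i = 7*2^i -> [7, 14, 28, 56, 112]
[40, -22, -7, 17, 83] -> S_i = Random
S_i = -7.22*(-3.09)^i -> [-7.22, 22.31, -68.94, 213.02, -658.22]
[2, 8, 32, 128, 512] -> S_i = 2*4^i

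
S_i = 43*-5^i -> [43, -215, 1075, -5375, 26875]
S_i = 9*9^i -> [9, 81, 729, 6561, 59049]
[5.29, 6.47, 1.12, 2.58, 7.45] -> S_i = Random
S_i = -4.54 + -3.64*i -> [-4.54, -8.18, -11.82, -15.46, -19.1]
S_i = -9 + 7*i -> [-9, -2, 5, 12, 19]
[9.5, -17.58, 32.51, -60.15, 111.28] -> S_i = 9.50*(-1.85)^i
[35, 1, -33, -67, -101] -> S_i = 35 + -34*i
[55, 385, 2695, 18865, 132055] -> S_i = 55*7^i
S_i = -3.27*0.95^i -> [-3.27, -3.11, -2.95, -2.8, -2.66]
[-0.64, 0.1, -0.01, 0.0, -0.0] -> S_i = -0.64*(-0.15)^i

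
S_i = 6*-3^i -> [6, -18, 54, -162, 486]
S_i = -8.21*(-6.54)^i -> [-8.21, 53.69, -351.15, 2296.55, -15019.45]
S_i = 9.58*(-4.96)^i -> [9.58, -47.52, 235.68, -1168.99, 5798.19]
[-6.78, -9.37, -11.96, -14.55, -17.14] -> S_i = -6.78 + -2.59*i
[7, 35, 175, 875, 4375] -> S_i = 7*5^i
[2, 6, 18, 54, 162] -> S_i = 2*3^i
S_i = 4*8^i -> [4, 32, 256, 2048, 16384]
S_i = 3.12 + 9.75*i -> [3.12, 12.87, 22.62, 32.37, 42.12]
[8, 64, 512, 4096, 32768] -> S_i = 8*8^i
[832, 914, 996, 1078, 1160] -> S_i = 832 + 82*i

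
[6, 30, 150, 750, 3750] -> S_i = 6*5^i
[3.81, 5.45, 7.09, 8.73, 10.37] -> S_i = 3.81 + 1.64*i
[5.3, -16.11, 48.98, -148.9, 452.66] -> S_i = 5.30*(-3.04)^i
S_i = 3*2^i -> [3, 6, 12, 24, 48]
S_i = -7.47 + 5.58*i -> [-7.47, -1.89, 3.69, 9.27, 14.85]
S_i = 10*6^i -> [10, 60, 360, 2160, 12960]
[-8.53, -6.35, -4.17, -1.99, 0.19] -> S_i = -8.53 + 2.18*i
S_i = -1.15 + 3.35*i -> [-1.15, 2.2, 5.55, 8.9, 12.25]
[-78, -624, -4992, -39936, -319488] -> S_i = -78*8^i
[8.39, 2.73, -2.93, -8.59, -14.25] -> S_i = 8.39 + -5.66*i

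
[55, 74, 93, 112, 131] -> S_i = 55 + 19*i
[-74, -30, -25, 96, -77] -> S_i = Random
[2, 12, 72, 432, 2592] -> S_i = 2*6^i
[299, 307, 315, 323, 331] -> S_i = 299 + 8*i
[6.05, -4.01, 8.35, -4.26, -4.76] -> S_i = Random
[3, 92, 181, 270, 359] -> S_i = 3 + 89*i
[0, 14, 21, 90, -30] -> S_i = Random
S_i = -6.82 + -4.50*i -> [-6.82, -11.32, -15.82, -20.32, -24.82]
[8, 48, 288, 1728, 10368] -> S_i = 8*6^i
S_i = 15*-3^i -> [15, -45, 135, -405, 1215]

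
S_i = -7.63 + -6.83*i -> [-7.63, -14.46, -21.29, -28.12, -34.95]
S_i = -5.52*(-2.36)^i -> [-5.52, 13.03, -30.74, 72.56, -171.23]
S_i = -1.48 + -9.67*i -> [-1.48, -11.15, -20.82, -30.49, -40.16]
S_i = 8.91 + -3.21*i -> [8.91, 5.7, 2.49, -0.72, -3.93]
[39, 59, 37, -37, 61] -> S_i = Random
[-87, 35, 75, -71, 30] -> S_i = Random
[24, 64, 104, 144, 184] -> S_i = 24 + 40*i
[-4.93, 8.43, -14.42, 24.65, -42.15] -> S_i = -4.93*(-1.71)^i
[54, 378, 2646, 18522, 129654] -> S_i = 54*7^i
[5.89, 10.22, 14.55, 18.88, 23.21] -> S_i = 5.89 + 4.33*i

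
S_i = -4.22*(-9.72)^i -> [-4.22, 41.02, -398.7, 3875.35, -37668.43]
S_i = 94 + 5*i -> [94, 99, 104, 109, 114]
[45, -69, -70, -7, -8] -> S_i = Random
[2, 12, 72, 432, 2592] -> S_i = 2*6^i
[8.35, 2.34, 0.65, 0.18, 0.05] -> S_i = 8.35*0.28^i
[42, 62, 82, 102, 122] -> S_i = 42 + 20*i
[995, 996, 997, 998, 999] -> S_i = 995 + 1*i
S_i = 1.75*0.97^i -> [1.75, 1.7, 1.65, 1.6, 1.55]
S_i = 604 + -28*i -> [604, 576, 548, 520, 492]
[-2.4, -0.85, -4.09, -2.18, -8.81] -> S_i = Random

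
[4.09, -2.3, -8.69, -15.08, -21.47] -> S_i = 4.09 + -6.39*i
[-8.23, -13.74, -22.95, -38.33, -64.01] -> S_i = -8.23*1.67^i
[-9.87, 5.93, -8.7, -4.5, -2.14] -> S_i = Random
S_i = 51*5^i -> [51, 255, 1275, 6375, 31875]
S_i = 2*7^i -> [2, 14, 98, 686, 4802]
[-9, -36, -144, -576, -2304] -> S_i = -9*4^i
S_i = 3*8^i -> [3, 24, 192, 1536, 12288]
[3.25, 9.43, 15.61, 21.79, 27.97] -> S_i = 3.25 + 6.18*i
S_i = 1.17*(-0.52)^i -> [1.17, -0.61, 0.32, -0.16, 0.09]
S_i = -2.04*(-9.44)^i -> [-2.04, 19.26, -181.79, 1716.11, -16200.12]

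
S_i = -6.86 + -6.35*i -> [-6.86, -13.21, -19.56, -25.91, -32.26]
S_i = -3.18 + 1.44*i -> [-3.18, -1.74, -0.3, 1.14, 2.58]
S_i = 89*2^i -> [89, 178, 356, 712, 1424]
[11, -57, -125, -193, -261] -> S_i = 11 + -68*i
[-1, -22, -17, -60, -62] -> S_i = Random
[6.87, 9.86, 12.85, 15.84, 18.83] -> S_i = 6.87 + 2.99*i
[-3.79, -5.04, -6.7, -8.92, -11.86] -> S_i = -3.79*1.33^i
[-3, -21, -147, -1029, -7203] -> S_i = -3*7^i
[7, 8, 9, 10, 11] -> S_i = 7 + 1*i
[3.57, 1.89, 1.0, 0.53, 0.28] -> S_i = 3.57*0.53^i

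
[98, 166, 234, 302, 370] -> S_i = 98 + 68*i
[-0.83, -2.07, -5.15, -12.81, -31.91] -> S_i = -0.83*2.49^i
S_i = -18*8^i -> [-18, -144, -1152, -9216, -73728]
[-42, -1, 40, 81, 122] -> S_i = -42 + 41*i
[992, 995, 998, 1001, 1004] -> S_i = 992 + 3*i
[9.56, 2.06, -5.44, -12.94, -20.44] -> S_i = 9.56 + -7.50*i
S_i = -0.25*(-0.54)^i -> [-0.25, 0.14, -0.07, 0.04, -0.02]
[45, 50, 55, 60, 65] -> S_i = 45 + 5*i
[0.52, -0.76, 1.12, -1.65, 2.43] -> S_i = 0.52*(-1.47)^i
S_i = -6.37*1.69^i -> [-6.37, -10.77, -18.19, -30.75, -51.96]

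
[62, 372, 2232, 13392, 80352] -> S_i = 62*6^i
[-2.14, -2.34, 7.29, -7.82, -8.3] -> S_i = Random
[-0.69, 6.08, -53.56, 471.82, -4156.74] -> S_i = -0.69*(-8.81)^i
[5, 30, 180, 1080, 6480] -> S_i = 5*6^i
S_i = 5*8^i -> [5, 40, 320, 2560, 20480]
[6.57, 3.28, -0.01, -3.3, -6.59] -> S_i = 6.57 + -3.29*i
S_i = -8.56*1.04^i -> [-8.56, -8.9, -9.26, -9.63, -10.01]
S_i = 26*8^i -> [26, 208, 1664, 13312, 106496]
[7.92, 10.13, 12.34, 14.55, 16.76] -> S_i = 7.92 + 2.21*i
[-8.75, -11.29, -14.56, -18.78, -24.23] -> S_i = -8.75*1.29^i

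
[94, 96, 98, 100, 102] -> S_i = 94 + 2*i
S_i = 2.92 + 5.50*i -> [2.92, 8.42, 13.92, 19.42, 24.92]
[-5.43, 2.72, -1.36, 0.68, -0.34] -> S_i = -5.43*(-0.50)^i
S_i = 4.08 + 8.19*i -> [4.08, 12.27, 20.46, 28.65, 36.84]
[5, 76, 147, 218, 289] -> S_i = 5 + 71*i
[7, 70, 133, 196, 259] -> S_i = 7 + 63*i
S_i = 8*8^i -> [8, 64, 512, 4096, 32768]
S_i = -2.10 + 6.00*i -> [-2.1, 3.9, 9.9, 15.9, 21.9]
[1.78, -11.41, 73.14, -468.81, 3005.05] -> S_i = 1.78*(-6.41)^i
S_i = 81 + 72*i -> [81, 153, 225, 297, 369]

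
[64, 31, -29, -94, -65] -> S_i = Random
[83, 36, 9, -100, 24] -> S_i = Random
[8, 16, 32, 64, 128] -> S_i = 8*2^i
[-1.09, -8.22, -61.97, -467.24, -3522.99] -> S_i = -1.09*7.54^i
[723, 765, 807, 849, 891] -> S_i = 723 + 42*i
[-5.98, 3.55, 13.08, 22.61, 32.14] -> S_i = -5.98 + 9.53*i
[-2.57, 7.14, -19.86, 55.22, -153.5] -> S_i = -2.57*(-2.78)^i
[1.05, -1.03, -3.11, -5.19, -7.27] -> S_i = 1.05 + -2.08*i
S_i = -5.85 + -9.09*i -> [-5.85, -14.94, -24.03, -33.12, -42.21]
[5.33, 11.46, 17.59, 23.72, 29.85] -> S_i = 5.33 + 6.13*i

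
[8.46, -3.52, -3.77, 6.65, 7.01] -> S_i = Random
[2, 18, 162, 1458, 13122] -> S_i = 2*9^i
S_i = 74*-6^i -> [74, -444, 2664, -15984, 95904]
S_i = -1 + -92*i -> [-1, -93, -185, -277, -369]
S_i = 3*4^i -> [3, 12, 48, 192, 768]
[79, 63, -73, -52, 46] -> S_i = Random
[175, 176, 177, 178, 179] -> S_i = 175 + 1*i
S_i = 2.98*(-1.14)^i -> [2.98, -3.4, 3.87, -4.42, 5.03]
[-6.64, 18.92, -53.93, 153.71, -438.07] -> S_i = -6.64*(-2.85)^i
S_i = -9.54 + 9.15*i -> [-9.54, -0.39, 8.76, 17.91, 27.06]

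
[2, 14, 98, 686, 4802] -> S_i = 2*7^i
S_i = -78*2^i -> [-78, -156, -312, -624, -1248]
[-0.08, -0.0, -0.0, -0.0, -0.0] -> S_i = -0.08*0.00^i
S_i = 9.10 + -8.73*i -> [9.1, 0.37, -8.36, -17.09, -25.82]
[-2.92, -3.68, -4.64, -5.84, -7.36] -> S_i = -2.92*1.26^i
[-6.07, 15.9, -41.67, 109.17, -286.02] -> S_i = -6.07*(-2.62)^i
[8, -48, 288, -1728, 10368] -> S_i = 8*-6^i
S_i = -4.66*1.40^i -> [-4.66, -6.52, -9.13, -12.79, -17.9]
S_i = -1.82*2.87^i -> [-1.82, -5.22, -14.99, -43.02, -123.48]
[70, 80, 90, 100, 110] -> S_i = 70 + 10*i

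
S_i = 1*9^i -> [1, 9, 81, 729, 6561]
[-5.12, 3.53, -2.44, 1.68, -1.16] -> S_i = -5.12*(-0.69)^i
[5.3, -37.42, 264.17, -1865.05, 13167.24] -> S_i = 5.30*(-7.06)^i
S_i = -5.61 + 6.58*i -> [-5.61, 0.97, 7.55, 14.13, 20.71]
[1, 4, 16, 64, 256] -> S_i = 1*4^i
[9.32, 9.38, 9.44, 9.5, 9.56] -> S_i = 9.32 + 0.06*i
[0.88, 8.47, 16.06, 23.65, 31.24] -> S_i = 0.88 + 7.59*i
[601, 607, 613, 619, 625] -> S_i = 601 + 6*i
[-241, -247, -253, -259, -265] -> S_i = -241 + -6*i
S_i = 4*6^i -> [4, 24, 144, 864, 5184]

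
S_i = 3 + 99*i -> [3, 102, 201, 300, 399]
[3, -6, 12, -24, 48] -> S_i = 3*-2^i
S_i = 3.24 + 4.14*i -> [3.24, 7.38, 11.52, 15.66, 19.8]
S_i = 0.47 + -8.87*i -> [0.47, -8.4, -17.27, -26.14, -35.01]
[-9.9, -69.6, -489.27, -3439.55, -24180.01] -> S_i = -9.90*7.03^i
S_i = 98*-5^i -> [98, -490, 2450, -12250, 61250]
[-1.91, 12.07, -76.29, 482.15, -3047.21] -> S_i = -1.91*(-6.32)^i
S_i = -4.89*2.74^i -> [-4.89, -13.4, -36.71, -100.59, -275.62]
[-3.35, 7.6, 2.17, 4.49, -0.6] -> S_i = Random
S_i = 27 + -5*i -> [27, 22, 17, 12, 7]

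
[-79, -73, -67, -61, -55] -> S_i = -79 + 6*i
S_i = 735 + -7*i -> [735, 728, 721, 714, 707]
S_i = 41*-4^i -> [41, -164, 656, -2624, 10496]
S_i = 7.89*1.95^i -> [7.89, 15.39, 30.0, 58.5, 114.08]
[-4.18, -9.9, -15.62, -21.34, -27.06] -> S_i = -4.18 + -5.72*i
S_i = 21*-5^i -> [21, -105, 525, -2625, 13125]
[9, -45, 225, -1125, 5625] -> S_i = 9*-5^i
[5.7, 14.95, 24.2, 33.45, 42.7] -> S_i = 5.70 + 9.25*i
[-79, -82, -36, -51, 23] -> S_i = Random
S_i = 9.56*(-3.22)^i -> [9.56, -30.78, 99.12, -319.17, 1027.74]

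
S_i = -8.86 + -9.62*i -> [-8.86, -18.48, -28.1, -37.72, -47.34]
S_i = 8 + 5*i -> [8, 13, 18, 23, 28]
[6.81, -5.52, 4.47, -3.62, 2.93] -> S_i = 6.81*(-0.81)^i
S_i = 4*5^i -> [4, 20, 100, 500, 2500]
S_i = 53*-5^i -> [53, -265, 1325, -6625, 33125]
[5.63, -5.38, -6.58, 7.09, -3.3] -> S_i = Random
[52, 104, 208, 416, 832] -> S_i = 52*2^i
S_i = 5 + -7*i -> [5, -2, -9, -16, -23]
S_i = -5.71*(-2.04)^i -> [-5.71, 11.65, -23.76, 48.48, -98.89]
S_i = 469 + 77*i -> [469, 546, 623, 700, 777]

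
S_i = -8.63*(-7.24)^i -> [-8.63, 62.48, -452.36, 3275.11, -23711.83]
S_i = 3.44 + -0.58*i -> [3.44, 2.86, 2.28, 1.7, 1.12]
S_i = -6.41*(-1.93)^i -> [-6.41, 12.37, -23.88, 46.08, -88.94]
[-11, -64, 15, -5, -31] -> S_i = Random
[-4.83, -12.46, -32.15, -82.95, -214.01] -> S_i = -4.83*2.58^i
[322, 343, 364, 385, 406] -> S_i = 322 + 21*i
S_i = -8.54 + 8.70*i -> [-8.54, 0.16, 8.86, 17.56, 26.26]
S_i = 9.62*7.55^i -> [9.62, 72.63, 548.36, 4140.15, 31258.12]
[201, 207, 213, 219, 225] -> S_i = 201 + 6*i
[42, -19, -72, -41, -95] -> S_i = Random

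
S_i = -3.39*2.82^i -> [-3.39, -9.56, -26.96, -76.02, -214.39]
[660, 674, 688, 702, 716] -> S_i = 660 + 14*i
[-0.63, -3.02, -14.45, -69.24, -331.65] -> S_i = -0.63*4.79^i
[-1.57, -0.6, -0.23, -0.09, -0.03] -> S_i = -1.57*0.38^i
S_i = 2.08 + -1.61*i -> [2.08, 0.47, -1.14, -2.75, -4.36]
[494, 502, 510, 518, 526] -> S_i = 494 + 8*i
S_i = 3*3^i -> [3, 9, 27, 81, 243]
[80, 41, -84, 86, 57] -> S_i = Random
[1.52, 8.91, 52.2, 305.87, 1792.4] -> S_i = 1.52*5.86^i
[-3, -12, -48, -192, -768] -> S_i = -3*4^i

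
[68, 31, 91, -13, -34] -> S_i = Random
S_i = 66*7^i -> [66, 462, 3234, 22638, 158466]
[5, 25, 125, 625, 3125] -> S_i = 5*5^i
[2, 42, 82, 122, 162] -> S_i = 2 + 40*i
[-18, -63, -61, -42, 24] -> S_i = Random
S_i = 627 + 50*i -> [627, 677, 727, 777, 827]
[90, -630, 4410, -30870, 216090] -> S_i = 90*-7^i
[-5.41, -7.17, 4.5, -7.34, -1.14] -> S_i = Random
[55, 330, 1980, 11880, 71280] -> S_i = 55*6^i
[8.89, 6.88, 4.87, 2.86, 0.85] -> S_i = 8.89 + -2.01*i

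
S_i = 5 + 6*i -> [5, 11, 17, 23, 29]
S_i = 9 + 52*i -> [9, 61, 113, 165, 217]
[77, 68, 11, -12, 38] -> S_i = Random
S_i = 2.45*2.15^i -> [2.45, 5.27, 11.33, 24.35, 52.35]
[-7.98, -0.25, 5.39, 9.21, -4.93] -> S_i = Random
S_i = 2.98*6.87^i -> [2.98, 20.47, 140.65, 966.24, 6638.09]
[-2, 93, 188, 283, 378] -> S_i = -2 + 95*i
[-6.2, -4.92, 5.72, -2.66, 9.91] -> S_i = Random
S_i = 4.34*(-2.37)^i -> [4.34, -10.29, 24.38, -57.77, 136.93]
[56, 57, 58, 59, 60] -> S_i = 56 + 1*i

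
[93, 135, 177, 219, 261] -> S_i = 93 + 42*i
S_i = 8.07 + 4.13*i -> [8.07, 12.2, 16.33, 20.46, 24.59]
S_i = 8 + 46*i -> [8, 54, 100, 146, 192]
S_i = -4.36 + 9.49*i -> [-4.36, 5.13, 14.62, 24.11, 33.6]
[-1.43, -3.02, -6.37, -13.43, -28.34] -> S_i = -1.43*2.11^i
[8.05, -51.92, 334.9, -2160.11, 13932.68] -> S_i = 8.05*(-6.45)^i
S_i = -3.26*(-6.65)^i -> [-3.26, 21.68, -144.17, 958.7, -6375.35]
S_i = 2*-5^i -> [2, -10, 50, -250, 1250]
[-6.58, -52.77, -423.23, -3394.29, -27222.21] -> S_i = -6.58*8.02^i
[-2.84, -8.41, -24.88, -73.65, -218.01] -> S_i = -2.84*2.96^i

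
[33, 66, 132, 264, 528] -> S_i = 33*2^i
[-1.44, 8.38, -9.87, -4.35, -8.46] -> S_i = Random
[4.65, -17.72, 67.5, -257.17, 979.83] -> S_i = 4.65*(-3.81)^i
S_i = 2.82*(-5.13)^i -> [2.82, -14.47, 74.21, -380.72, 1953.07]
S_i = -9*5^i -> [-9, -45, -225, -1125, -5625]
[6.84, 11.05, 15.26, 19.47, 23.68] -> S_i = 6.84 + 4.21*i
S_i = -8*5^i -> [-8, -40, -200, -1000, -5000]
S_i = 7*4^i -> [7, 28, 112, 448, 1792]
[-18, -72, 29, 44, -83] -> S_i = Random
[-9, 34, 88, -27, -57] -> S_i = Random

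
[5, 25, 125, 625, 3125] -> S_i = 5*5^i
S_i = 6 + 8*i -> [6, 14, 22, 30, 38]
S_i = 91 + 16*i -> [91, 107, 123, 139, 155]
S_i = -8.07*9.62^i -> [-8.07, -77.63, -746.83, -7184.54, -69115.24]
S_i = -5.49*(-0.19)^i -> [-5.49, 1.04, -0.2, 0.04, -0.01]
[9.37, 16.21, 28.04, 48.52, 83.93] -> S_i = 9.37*1.73^i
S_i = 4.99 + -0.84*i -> [4.99, 4.15, 3.31, 2.47, 1.63]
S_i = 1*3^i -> [1, 3, 9, 27, 81]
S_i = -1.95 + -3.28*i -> [-1.95, -5.23, -8.51, -11.79, -15.07]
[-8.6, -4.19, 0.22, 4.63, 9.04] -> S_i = -8.60 + 4.41*i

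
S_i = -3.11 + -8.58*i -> [-3.11, -11.69, -20.27, -28.85, -37.43]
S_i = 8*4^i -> [8, 32, 128, 512, 2048]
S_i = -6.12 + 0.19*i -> [-6.12, -5.93, -5.74, -5.55, -5.36]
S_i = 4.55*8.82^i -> [4.55, 40.13, 353.96, 3121.89, 27535.04]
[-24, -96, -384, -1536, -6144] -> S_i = -24*4^i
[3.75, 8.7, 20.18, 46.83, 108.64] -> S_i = 3.75*2.32^i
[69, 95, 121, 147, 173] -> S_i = 69 + 26*i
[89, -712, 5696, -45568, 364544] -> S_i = 89*-8^i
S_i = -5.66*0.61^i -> [-5.66, -3.45, -2.11, -1.28, -0.78]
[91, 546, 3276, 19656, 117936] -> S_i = 91*6^i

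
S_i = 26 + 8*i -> [26, 34, 42, 50, 58]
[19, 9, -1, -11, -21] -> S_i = 19 + -10*i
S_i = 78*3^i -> [78, 234, 702, 2106, 6318]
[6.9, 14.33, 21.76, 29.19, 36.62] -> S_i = 6.90 + 7.43*i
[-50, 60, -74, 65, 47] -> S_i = Random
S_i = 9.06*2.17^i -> [9.06, 19.66, 42.66, 92.58, 200.89]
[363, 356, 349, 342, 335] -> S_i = 363 + -7*i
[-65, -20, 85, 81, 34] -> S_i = Random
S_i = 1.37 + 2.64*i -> [1.37, 4.01, 6.65, 9.29, 11.93]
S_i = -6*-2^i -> [-6, 12, -24, 48, -96]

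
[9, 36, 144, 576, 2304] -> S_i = 9*4^i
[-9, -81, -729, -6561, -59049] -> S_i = -9*9^i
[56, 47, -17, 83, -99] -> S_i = Random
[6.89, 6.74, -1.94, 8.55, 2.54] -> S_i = Random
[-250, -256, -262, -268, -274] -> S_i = -250 + -6*i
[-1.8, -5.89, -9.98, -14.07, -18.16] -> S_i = -1.80 + -4.09*i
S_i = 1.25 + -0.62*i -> [1.25, 0.63, 0.01, -0.61, -1.23]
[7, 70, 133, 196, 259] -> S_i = 7 + 63*i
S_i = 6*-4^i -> [6, -24, 96, -384, 1536]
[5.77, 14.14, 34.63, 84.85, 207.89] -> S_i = 5.77*2.45^i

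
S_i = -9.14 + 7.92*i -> [-9.14, -1.22, 6.7, 14.62, 22.54]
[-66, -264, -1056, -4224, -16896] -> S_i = -66*4^i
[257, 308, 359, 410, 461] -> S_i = 257 + 51*i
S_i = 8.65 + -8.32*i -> [8.65, 0.33, -7.99, -16.31, -24.63]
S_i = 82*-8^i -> [82, -656, 5248, -41984, 335872]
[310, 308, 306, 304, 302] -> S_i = 310 + -2*i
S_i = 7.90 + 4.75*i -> [7.9, 12.65, 17.4, 22.15, 26.9]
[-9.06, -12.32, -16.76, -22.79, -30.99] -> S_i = -9.06*1.36^i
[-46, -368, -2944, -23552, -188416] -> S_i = -46*8^i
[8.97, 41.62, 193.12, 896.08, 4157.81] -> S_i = 8.97*4.64^i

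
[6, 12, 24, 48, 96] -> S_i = 6*2^i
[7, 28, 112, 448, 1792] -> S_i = 7*4^i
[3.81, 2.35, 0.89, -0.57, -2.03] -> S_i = 3.81 + -1.46*i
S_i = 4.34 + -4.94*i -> [4.34, -0.6, -5.54, -10.48, -15.42]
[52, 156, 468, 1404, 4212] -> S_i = 52*3^i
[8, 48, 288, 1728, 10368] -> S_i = 8*6^i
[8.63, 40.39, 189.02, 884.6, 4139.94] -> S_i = 8.63*4.68^i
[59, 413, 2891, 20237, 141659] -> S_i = 59*7^i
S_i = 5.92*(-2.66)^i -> [5.92, -15.75, 41.89, -111.42, 296.38]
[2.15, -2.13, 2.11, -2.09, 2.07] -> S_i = 2.15*(-0.99)^i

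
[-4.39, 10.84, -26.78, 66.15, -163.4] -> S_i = -4.39*(-2.47)^i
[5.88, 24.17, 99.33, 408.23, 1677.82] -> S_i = 5.88*4.11^i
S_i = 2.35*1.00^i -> [2.35, 2.35, 2.35, 2.35, 2.35]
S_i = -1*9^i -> [-1, -9, -81, -729, -6561]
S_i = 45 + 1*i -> [45, 46, 47, 48, 49]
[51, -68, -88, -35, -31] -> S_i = Random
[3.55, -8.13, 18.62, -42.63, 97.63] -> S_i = 3.55*(-2.29)^i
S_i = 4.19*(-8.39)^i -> [4.19, -35.15, 294.94, -2474.57, 20761.65]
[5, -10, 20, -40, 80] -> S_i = 5*-2^i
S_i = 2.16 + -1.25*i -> [2.16, 0.91, -0.34, -1.59, -2.84]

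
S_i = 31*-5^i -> [31, -155, 775, -3875, 19375]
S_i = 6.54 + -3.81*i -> [6.54, 2.73, -1.08, -4.89, -8.7]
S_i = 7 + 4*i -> [7, 11, 15, 19, 23]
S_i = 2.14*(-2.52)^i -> [2.14, -5.39, 13.59, -34.25, 86.3]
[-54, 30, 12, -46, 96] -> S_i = Random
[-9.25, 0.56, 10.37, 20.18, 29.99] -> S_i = -9.25 + 9.81*i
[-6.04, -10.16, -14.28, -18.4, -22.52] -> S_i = -6.04 + -4.12*i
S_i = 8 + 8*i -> [8, 16, 24, 32, 40]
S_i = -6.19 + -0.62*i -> [-6.19, -6.81, -7.43, -8.05, -8.67]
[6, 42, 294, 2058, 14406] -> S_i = 6*7^i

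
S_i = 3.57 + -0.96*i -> [3.57, 2.61, 1.65, 0.69, -0.27]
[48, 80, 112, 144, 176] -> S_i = 48 + 32*i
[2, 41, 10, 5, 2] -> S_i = Random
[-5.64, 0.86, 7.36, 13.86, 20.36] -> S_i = -5.64 + 6.50*i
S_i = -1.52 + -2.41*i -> [-1.52, -3.93, -6.34, -8.75, -11.16]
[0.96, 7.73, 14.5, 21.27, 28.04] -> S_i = 0.96 + 6.77*i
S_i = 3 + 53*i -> [3, 56, 109, 162, 215]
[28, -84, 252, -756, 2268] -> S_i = 28*-3^i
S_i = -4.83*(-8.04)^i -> [-4.83, 38.83, -312.22, 2510.24, -20182.33]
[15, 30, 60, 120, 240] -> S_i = 15*2^i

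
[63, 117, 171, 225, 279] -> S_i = 63 + 54*i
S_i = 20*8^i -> [20, 160, 1280, 10240, 81920]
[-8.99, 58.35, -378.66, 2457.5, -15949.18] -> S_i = -8.99*(-6.49)^i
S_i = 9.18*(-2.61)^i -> [9.18, -23.96, 62.54, -163.22, 426.0]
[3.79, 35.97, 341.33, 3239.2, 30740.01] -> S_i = 3.79*9.49^i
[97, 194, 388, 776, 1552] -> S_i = 97*2^i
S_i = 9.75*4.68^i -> [9.75, 45.63, 213.55, 999.41, 4677.22]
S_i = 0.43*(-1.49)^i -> [0.43, -0.64, 0.95, -1.42, 2.12]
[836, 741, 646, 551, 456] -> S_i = 836 + -95*i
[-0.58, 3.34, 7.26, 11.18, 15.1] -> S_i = -0.58 + 3.92*i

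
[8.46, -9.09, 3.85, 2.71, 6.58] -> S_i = Random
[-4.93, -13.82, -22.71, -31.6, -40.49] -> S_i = -4.93 + -8.89*i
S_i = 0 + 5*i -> [0, 5, 10, 15, 20]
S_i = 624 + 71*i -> [624, 695, 766, 837, 908]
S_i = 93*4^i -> [93, 372, 1488, 5952, 23808]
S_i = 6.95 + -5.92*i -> [6.95, 1.03, -4.89, -10.81, -16.73]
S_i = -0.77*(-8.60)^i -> [-0.77, 6.62, -56.95, 489.76, -4211.96]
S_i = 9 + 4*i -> [9, 13, 17, 21, 25]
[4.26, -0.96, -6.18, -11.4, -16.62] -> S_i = 4.26 + -5.22*i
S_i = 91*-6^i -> [91, -546, 3276, -19656, 117936]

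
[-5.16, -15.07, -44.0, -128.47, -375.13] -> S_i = -5.16*2.92^i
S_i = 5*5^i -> [5, 25, 125, 625, 3125]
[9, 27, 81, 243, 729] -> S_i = 9*3^i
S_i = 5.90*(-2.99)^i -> [5.9, -17.64, 52.75, -157.71, 471.56]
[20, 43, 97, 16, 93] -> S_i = Random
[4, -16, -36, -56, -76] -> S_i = 4 + -20*i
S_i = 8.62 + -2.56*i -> [8.62, 6.06, 3.5, 0.94, -1.62]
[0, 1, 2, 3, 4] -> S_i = 0 + 1*i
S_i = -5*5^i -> [-5, -25, -125, -625, -3125]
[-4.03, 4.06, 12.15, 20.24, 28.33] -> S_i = -4.03 + 8.09*i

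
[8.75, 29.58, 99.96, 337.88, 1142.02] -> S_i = 8.75*3.38^i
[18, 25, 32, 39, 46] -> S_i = 18 + 7*i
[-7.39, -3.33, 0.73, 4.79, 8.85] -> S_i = -7.39 + 4.06*i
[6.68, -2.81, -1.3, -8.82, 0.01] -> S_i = Random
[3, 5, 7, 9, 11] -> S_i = 3 + 2*i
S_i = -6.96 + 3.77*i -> [-6.96, -3.19, 0.58, 4.35, 8.12]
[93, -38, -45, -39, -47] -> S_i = Random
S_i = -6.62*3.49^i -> [-6.62, -23.1, -80.63, -281.41, -982.11]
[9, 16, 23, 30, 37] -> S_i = 9 + 7*i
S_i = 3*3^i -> [3, 9, 27, 81, 243]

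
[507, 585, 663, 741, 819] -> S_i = 507 + 78*i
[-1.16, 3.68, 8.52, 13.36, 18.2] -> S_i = -1.16 + 4.84*i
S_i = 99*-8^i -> [99, -792, 6336, -50688, 405504]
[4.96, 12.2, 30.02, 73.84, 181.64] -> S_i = 4.96*2.46^i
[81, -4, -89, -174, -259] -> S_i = 81 + -85*i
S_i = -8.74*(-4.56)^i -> [-8.74, 39.85, -181.74, 828.72, -3778.95]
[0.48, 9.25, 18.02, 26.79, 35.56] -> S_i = 0.48 + 8.77*i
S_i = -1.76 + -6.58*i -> [-1.76, -8.34, -14.92, -21.5, -28.08]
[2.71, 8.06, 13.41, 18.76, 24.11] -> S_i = 2.71 + 5.35*i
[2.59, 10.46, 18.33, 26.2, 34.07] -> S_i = 2.59 + 7.87*i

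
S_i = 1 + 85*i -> [1, 86, 171, 256, 341]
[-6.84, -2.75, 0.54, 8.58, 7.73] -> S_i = Random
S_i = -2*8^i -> [-2, -16, -128, -1024, -8192]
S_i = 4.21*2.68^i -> [4.21, 11.28, 30.24, 81.04, 217.18]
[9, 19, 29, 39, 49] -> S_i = 9 + 10*i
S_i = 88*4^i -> [88, 352, 1408, 5632, 22528]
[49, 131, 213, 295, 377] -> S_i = 49 + 82*i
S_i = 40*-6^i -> [40, -240, 1440, -8640, 51840]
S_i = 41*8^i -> [41, 328, 2624, 20992, 167936]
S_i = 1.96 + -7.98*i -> [1.96, -6.02, -14.0, -21.98, -29.96]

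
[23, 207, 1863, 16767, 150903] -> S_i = 23*9^i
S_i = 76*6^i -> [76, 456, 2736, 16416, 98496]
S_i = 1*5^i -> [1, 5, 25, 125, 625]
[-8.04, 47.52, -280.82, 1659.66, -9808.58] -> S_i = -8.04*(-5.91)^i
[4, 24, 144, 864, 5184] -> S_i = 4*6^i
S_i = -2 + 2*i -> [-2, 0, 2, 4, 6]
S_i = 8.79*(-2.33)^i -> [8.79, -20.48, 47.72, -111.19, 259.07]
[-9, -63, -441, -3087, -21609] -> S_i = -9*7^i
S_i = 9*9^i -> [9, 81, 729, 6561, 59049]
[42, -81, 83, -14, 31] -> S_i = Random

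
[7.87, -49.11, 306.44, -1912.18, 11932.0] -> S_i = 7.87*(-6.24)^i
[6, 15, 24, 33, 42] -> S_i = 6 + 9*i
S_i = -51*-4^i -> [-51, 204, -816, 3264, -13056]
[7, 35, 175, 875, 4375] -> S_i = 7*5^i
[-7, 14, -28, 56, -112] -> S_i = -7*-2^i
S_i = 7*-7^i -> [7, -49, 343, -2401, 16807]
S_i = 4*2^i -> [4, 8, 16, 32, 64]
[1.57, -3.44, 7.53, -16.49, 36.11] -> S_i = 1.57*(-2.19)^i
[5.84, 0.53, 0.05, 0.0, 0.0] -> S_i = 5.84*0.09^i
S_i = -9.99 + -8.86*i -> [-9.99, -18.85, -27.71, -36.57, -45.43]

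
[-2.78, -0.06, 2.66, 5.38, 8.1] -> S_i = -2.78 + 2.72*i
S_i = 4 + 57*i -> [4, 61, 118, 175, 232]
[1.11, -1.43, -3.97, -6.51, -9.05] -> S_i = 1.11 + -2.54*i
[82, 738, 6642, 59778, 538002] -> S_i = 82*9^i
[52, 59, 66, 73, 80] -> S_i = 52 + 7*i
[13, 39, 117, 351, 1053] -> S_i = 13*3^i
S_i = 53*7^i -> [53, 371, 2597, 18179, 127253]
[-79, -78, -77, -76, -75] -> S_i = -79 + 1*i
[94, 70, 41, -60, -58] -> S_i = Random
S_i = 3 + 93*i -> [3, 96, 189, 282, 375]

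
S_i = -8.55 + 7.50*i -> [-8.55, -1.05, 6.45, 13.95, 21.45]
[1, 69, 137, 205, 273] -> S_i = 1 + 68*i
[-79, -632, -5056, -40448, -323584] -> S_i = -79*8^i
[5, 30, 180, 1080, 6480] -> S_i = 5*6^i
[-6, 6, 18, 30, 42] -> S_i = -6 + 12*i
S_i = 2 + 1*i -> [2, 3, 4, 5, 6]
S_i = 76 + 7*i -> [76, 83, 90, 97, 104]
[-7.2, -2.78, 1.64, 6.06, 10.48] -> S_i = -7.20 + 4.42*i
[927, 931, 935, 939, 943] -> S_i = 927 + 4*i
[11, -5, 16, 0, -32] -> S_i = Random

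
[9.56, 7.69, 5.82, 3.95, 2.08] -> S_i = 9.56 + -1.87*i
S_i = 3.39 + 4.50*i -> [3.39, 7.89, 12.39, 16.89, 21.39]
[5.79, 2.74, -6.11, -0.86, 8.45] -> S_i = Random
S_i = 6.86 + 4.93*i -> [6.86, 11.79, 16.72, 21.65, 26.58]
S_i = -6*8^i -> [-6, -48, -384, -3072, -24576]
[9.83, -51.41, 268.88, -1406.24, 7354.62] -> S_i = 9.83*(-5.23)^i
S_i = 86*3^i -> [86, 258, 774, 2322, 6966]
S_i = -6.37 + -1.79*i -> [-6.37, -8.16, -9.95, -11.74, -13.53]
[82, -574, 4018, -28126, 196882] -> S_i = 82*-7^i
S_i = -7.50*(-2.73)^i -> [-7.5, 20.48, -55.9, 152.6, -416.59]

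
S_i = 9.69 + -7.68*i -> [9.69, 2.01, -5.67, -13.35, -21.03]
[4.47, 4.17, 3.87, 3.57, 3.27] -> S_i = 4.47 + -0.30*i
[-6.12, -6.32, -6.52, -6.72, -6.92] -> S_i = -6.12 + -0.20*i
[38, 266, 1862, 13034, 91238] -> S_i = 38*7^i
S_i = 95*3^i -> [95, 285, 855, 2565, 7695]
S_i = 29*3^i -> [29, 87, 261, 783, 2349]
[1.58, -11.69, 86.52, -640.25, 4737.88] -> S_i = 1.58*(-7.40)^i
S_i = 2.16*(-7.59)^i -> [2.16, -16.39, 124.43, -944.45, 7168.38]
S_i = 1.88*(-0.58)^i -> [1.88, -1.09, 0.63, -0.37, 0.21]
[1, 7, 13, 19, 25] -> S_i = 1 + 6*i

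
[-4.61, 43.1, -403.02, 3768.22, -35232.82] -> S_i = -4.61*(-9.35)^i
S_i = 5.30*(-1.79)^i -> [5.3, -9.49, 16.98, -30.4, 54.41]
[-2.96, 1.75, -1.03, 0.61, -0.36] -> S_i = -2.96*(-0.59)^i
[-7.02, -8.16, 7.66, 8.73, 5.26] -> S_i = Random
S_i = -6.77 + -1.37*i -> [-6.77, -8.14, -9.51, -10.88, -12.25]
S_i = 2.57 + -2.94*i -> [2.57, -0.37, -3.31, -6.25, -9.19]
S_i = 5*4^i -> [5, 20, 80, 320, 1280]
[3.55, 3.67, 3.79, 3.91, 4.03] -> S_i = 3.55 + 0.12*i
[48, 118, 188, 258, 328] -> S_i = 48 + 70*i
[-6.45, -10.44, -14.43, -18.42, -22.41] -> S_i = -6.45 + -3.99*i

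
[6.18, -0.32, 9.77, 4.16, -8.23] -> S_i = Random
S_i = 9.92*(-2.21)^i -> [9.92, -21.92, 48.45, -107.08, 236.64]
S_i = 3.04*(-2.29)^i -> [3.04, -6.96, 15.94, -36.51, 83.6]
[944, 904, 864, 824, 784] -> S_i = 944 + -40*i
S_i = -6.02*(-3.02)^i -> [-6.02, 18.18, -54.9, 165.81, -500.75]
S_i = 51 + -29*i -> [51, 22, -7, -36, -65]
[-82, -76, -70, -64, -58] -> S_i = -82 + 6*i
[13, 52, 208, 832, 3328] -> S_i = 13*4^i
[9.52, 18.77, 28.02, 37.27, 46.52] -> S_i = 9.52 + 9.25*i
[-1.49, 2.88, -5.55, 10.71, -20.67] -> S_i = -1.49*(-1.93)^i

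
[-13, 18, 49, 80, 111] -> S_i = -13 + 31*i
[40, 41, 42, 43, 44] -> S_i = 40 + 1*i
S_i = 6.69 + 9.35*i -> [6.69, 16.04, 25.39, 34.74, 44.09]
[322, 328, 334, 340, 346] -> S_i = 322 + 6*i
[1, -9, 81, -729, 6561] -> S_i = 1*-9^i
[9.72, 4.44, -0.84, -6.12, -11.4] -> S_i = 9.72 + -5.28*i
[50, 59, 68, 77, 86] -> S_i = 50 + 9*i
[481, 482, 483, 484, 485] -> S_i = 481 + 1*i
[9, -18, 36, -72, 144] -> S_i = 9*-2^i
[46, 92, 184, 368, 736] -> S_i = 46*2^i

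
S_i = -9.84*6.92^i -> [-9.84, -68.09, -471.2, -3260.72, -22564.18]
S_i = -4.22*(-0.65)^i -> [-4.22, 2.74, -1.78, 1.16, -0.75]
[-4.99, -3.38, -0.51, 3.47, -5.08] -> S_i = Random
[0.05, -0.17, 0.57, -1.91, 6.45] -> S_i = 0.05*(-3.37)^i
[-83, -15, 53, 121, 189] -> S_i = -83 + 68*i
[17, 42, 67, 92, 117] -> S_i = 17 + 25*i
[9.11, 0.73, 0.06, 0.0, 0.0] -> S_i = 9.11*0.08^i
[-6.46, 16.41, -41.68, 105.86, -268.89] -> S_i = -6.46*(-2.54)^i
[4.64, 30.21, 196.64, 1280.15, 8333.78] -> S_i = 4.64*6.51^i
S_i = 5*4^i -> [5, 20, 80, 320, 1280]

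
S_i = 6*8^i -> [6, 48, 384, 3072, 24576]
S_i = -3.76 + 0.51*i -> [-3.76, -3.25, -2.74, -2.23, -1.72]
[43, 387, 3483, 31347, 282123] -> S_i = 43*9^i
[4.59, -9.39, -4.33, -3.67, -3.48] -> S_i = Random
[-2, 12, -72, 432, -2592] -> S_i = -2*-6^i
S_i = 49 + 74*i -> [49, 123, 197, 271, 345]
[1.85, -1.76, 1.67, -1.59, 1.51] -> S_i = 1.85*(-0.95)^i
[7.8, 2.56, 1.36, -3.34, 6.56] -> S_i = Random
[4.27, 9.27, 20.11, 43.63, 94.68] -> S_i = 4.27*2.17^i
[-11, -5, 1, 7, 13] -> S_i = -11 + 6*i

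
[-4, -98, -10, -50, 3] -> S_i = Random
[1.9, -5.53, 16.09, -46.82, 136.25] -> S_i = 1.90*(-2.91)^i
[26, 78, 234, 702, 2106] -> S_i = 26*3^i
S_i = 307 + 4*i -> [307, 311, 315, 319, 323]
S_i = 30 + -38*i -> [30, -8, -46, -84, -122]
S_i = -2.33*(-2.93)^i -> [-2.33, 6.83, -20.0, 58.61, -171.72]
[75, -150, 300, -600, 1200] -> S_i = 75*-2^i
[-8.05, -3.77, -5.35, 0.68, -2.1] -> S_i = Random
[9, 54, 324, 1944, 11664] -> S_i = 9*6^i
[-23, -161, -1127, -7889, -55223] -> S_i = -23*7^i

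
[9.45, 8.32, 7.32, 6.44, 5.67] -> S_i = 9.45*0.88^i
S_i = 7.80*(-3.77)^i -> [7.8, -29.41, 110.86, -417.94, 1575.65]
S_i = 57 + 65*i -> [57, 122, 187, 252, 317]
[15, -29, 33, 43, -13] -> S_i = Random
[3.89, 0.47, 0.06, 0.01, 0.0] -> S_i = 3.89*0.12^i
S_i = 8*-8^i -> [8, -64, 512, -4096, 32768]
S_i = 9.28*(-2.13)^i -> [9.28, -19.77, 42.1, -89.68, 191.01]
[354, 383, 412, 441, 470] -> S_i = 354 + 29*i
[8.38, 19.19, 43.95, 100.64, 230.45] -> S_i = 8.38*2.29^i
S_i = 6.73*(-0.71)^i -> [6.73, -4.78, 3.39, -2.41, 1.71]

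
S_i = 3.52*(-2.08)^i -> [3.52, -7.32, 15.23, -31.68, 65.89]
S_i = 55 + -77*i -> [55, -22, -99, -176, -253]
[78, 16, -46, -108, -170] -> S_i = 78 + -62*i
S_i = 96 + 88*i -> [96, 184, 272, 360, 448]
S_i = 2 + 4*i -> [2, 6, 10, 14, 18]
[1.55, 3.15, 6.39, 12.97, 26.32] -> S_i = 1.55*2.03^i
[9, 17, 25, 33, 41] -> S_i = 9 + 8*i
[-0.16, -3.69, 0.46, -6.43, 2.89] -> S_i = Random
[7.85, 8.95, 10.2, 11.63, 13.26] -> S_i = 7.85*1.14^i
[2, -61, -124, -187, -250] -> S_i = 2 + -63*i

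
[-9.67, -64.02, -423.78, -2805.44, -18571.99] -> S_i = -9.67*6.62^i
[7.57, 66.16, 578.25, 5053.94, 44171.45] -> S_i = 7.57*8.74^i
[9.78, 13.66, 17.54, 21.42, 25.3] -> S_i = 9.78 + 3.88*i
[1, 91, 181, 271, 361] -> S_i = 1 + 90*i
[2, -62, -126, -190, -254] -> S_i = 2 + -64*i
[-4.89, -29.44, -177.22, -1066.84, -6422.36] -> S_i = -4.89*6.02^i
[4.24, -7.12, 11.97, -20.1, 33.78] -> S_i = 4.24*(-1.68)^i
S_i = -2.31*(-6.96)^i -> [-2.31, 16.08, -111.9, 778.82, -5420.62]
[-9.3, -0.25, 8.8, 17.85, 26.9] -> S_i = -9.30 + 9.05*i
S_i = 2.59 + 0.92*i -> [2.59, 3.51, 4.43, 5.35, 6.27]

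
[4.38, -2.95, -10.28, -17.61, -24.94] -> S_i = 4.38 + -7.33*i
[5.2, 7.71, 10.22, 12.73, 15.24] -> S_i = 5.20 + 2.51*i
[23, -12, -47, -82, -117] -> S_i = 23 + -35*i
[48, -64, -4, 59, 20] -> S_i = Random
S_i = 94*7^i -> [94, 658, 4606, 32242, 225694]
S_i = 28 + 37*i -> [28, 65, 102, 139, 176]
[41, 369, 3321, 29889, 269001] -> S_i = 41*9^i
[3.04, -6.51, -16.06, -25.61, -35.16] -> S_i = 3.04 + -9.55*i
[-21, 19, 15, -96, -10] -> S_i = Random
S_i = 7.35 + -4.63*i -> [7.35, 2.72, -1.91, -6.54, -11.17]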